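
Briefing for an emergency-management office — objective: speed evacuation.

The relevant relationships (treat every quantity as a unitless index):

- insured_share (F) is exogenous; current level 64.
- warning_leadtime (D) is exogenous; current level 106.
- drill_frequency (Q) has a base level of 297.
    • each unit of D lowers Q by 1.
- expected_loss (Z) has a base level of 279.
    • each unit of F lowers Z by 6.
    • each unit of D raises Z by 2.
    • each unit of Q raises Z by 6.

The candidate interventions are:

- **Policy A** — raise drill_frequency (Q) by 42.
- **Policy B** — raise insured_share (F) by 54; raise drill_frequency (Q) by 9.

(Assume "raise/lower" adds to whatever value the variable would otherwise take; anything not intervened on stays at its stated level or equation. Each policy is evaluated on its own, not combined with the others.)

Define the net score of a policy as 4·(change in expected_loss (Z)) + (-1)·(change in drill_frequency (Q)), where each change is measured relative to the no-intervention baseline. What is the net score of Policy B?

Baseline:
  F = 64
  D = 106
  Q = 297 − 106 = 191
  Z = 279 − 6·64 + 2·106 + 6·191 = 1253
Policy B (F + 54, Q + 9):
  F = 64 + 54 = 118
  D = 106
  Q = 297 − 106 (+9 from intervention) = 200
  Z = 279 − 6·118 + 2·106 + 6·200 = 983
ΔZ = 983 − 1253 = -270; ΔQ = 200 − 191 = 9
Score = 4·(-270) + (-1)·9 = -1089

-1089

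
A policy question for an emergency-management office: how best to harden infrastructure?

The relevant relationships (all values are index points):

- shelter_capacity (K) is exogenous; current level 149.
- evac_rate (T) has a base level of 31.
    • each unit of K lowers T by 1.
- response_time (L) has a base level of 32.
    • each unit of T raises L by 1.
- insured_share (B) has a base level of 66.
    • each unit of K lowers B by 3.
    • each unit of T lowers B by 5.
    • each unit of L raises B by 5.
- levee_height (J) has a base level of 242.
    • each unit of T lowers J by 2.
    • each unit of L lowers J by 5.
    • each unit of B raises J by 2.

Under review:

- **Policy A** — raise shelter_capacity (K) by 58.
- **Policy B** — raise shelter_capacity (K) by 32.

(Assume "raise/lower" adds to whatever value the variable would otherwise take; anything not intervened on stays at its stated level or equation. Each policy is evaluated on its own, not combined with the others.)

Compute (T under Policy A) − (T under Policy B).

-26

Policy A (K + 58):
  K = 149 + 58 = 207
  T = 31 − 207 = -176
Policy B (K + 32):
  K = 149 + 32 = 181
  T = 31 − 181 = -150
T: -176 − (-150) = -26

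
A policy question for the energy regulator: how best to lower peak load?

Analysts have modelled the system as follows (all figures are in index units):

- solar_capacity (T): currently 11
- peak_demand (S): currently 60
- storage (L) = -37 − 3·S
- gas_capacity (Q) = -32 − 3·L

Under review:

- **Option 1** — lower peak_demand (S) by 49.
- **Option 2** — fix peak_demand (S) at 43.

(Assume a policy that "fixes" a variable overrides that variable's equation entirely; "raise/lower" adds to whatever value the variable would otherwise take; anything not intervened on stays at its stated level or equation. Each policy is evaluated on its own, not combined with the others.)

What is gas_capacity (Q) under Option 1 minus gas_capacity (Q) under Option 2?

Option 1 (S − 49):
  S = 60 − 49 = 11
  L = -37 − 3·11 = -70
  Q = -32 − 3·(-70) = 178
Option 2 (S := 43):
  S = 43
  L = -37 − 3·43 = -166
  Q = -32 − 3·(-166) = 466
Q: 178 − 466 = -288

-288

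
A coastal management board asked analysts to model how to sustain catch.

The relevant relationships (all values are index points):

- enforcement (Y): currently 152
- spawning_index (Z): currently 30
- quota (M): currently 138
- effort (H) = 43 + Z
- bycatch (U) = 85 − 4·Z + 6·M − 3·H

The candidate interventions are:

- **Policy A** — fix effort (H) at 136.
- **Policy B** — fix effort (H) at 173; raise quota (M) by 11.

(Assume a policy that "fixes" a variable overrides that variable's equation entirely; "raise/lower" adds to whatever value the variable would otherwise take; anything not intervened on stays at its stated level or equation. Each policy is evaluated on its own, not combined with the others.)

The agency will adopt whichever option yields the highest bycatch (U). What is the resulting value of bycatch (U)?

385

Policy A (H := 136):
  Z = 30
  M = 138
  H = 136
  U = 85 − 4·30 + 6·138 − 3·136 = 385
Policy B (H := 173, M + 11):
  Z = 30
  M = 138 + 11 = 149
  H = 173
  U = 85 − 4·30 + 6·149 − 3·173 = 340
Comparing — Policy A: U=385, Policy B: U=340. Highest is 385 (Policy A).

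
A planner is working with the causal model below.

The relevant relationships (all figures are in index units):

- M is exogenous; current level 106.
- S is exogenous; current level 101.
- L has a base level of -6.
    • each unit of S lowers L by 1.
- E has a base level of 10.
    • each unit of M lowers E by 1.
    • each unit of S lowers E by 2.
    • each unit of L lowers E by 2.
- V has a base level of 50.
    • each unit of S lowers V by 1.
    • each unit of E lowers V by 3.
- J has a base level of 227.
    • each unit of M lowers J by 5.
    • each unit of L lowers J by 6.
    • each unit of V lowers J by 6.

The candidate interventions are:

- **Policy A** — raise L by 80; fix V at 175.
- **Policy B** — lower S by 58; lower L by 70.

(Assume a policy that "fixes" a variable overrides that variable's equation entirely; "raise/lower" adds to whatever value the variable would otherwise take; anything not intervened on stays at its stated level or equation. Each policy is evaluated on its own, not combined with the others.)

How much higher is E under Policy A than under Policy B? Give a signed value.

Policy A (L + 80, V := 175):
  M = 106
  S = 101
  L = -6 − 101 (+80 from intervention) = -27
  E = 10 − 106 − 2·101 − 2·(-27) = -244
Policy B (S − 58, L − 70):
  M = 106
  S = 101 − 58 = 43
  L = -6 − 43 (−70 from intervention) = -119
  E = 10 − 106 − 2·43 − 2·(-119) = 56
E: -244 − 56 = -300

-300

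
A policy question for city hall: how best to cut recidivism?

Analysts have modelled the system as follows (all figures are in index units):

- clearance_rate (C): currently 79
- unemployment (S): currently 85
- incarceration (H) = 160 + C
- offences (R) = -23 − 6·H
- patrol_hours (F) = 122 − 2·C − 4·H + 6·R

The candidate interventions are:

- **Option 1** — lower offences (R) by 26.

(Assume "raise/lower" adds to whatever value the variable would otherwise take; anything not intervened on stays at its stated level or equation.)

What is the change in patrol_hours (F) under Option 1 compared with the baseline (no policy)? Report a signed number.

Baseline:
  C = 79
  H = 160 + 79 = 239
  R = -23 − 6·239 = -1457
  F = 122 − 2·79 − 4·239 + 6·(-1457) = -9734
Option 1 (R − 26):
  C = 79
  H = 160 + 79 = 239
  R = -23 − 6·239 (−26 from intervention) = -1483
  F = 122 − 2·79 − 4·239 + 6·(-1483) = -9890
Change in F: -9890 − (-9734) = -156

-156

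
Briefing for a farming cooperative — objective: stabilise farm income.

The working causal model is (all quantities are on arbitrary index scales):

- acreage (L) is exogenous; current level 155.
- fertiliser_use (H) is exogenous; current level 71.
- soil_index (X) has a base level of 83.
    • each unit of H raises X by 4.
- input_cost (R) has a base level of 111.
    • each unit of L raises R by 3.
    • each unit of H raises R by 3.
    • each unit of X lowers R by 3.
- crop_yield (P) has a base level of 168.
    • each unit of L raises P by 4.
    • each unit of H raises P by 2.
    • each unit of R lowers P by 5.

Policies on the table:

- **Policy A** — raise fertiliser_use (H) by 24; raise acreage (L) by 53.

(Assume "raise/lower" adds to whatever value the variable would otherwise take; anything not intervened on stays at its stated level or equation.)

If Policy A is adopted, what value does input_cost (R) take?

-369

Policy A (H + 24, L + 53):
  L = 155 + 53 = 208
  H = 71 + 24 = 95
  X = 83 + 4·95 = 463
  R = 111 + 3·208 + 3·95 − 3·463 = -369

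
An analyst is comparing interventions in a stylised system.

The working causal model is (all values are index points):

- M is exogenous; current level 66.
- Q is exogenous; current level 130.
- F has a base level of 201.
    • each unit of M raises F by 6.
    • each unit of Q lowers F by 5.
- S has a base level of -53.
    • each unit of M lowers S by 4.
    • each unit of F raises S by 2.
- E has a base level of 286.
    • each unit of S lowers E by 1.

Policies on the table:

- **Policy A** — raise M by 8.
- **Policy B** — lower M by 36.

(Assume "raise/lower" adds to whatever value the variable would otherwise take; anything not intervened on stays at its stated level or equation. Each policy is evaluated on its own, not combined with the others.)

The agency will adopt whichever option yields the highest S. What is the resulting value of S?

Policy A (M + 8):
  M = 66 + 8 = 74
  Q = 130
  F = 201 + 6·74 − 5·130 = -5
  S = -53 − 4·74 + 2·(-5) = -359
Policy B (M − 36):
  M = 66 − 36 = 30
  Q = 130
  F = 201 + 6·30 − 5·130 = -269
  S = -53 − 4·30 + 2·(-269) = -711
Comparing — Policy A: S=-359, Policy B: S=-711. Highest is -359 (Policy A).

-359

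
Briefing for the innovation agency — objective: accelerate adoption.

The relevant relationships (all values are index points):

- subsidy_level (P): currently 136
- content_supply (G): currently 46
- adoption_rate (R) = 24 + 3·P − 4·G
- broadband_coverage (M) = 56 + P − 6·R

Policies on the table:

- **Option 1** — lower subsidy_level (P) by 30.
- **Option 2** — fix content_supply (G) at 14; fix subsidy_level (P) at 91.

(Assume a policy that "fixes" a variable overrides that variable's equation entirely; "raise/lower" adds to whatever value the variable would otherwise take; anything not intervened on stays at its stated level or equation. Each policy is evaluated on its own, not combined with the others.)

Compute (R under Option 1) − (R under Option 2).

-83

Option 1 (P − 30):
  P = 136 − 30 = 106
  G = 46
  R = 24 + 3·106 − 4·46 = 158
Option 2 (G := 14, P := 91):
  P = 91
  G = 14
  R = 24 + 3·91 − 4·14 = 241
R: 158 − 241 = -83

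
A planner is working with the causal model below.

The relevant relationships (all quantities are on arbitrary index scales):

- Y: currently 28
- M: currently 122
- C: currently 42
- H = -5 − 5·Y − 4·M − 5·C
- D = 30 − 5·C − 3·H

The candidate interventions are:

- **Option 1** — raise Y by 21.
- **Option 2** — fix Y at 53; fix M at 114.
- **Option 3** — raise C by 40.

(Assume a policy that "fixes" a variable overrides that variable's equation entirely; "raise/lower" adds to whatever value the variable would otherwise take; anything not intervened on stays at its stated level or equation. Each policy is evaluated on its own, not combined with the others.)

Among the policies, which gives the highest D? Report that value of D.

2749

Option 1 (Y + 21):
  Y = 28 + 21 = 49
  M = 122
  C = 42
  H = -5 − 5·49 − 4·122 − 5·42 = -948
  D = 30 − 5·42 − 3·(-948) = 2664
Option 2 (Y := 53, M := 114):
  Y = 53
  M = 114
  C = 42
  H = -5 − 5·53 − 4·114 − 5·42 = -936
  D = 30 − 5·42 − 3·(-936) = 2628
Option 3 (C + 40):
  Y = 28
  M = 122
  C = 42 + 40 = 82
  H = -5 − 5·28 − 4·122 − 5·82 = -1043
  D = 30 − 5·82 − 3·(-1043) = 2749
Comparing — Option 1: D=2664, Option 2: D=2628, Option 3: D=2749. Highest is 2749 (Option 3).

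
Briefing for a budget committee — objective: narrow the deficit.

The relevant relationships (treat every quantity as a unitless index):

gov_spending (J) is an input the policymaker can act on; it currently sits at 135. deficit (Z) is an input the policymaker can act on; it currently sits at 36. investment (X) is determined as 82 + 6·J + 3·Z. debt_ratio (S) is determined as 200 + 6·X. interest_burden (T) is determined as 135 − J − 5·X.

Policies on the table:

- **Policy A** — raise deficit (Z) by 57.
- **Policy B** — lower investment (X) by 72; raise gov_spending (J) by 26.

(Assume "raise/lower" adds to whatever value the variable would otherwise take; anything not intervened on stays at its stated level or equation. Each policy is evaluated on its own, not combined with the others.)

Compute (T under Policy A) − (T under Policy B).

Policy A (Z + 57):
  J = 135
  Z = 36 + 57 = 93
  X = 82 + 6·135 + 3·93 = 1171
  T = 135 − 135 − 5·1171 = -5855
Policy B (X − 72, J + 26):
  J = 135 + 26 = 161
  Z = 36
  X = 82 + 6·161 + 3·36 (−72 from intervention) = 1084
  T = 135 − 161 − 5·1084 = -5446
T: -5855 − (-5446) = -409

-409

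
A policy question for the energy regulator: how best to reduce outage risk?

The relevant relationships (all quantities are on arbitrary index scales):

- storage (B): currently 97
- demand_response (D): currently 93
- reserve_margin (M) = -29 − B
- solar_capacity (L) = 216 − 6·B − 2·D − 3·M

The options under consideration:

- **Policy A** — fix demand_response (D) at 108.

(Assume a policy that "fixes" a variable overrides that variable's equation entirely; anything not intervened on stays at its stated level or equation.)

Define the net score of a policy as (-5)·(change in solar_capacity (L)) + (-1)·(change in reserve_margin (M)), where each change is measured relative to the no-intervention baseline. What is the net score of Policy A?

150

Baseline:
  B = 97
  D = 93
  M = -29 − 97 = -126
  L = 216 − 6·97 − 2·93 − 3·(-126) = -174
Policy A (D := 108):
  B = 97
  D = 108
  M = -29 − 97 = -126
  L = 216 − 6·97 − 2·108 − 3·(-126) = -204
ΔL = -204 − (-174) = -30; ΔM = -126 − (-126) = 0
Score = (-5)·(-30) + (-1)·0 = 150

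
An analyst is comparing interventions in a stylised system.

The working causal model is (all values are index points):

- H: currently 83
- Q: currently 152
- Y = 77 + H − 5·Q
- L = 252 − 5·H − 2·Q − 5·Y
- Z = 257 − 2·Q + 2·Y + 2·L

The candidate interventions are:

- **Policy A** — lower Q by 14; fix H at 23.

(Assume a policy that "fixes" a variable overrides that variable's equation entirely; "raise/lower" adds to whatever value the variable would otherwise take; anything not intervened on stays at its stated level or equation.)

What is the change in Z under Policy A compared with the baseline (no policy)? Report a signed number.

Baseline:
  H = 83
  Q = 152
  Y = 77 + 83 − 5·152 = -600
  L = 252 − 5·83 − 2·152 − 5·(-600) = 2533
  Z = 257 − 2·152 + 2·(-600) + 2·2533 = 3819
Policy A (Q − 14, H := 23):
  H = 23
  Q = 152 − 14 = 138
  Y = 77 + 23 − 5·138 = -590
  L = 252 − 5·23 − 2·138 − 5·(-590) = 2811
  Z = 257 − 2·138 + 2·(-590) + 2·2811 = 4423
Change in Z: 4423 − 3819 = 604

604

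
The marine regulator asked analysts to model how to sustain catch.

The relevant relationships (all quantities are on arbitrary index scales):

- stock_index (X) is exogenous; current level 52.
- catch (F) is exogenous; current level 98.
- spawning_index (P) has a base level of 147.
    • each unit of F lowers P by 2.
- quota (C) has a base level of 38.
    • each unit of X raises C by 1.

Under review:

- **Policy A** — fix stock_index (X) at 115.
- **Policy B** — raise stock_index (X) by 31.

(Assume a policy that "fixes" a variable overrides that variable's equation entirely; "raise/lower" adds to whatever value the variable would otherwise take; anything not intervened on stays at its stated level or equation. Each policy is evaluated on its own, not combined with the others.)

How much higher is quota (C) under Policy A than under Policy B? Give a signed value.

Policy A (X := 115):
  X = 115
  C = 38 + 115 = 153
Policy B (X + 31):
  X = 52 + 31 = 83
  C = 38 + 83 = 121
C: 153 − 121 = 32

32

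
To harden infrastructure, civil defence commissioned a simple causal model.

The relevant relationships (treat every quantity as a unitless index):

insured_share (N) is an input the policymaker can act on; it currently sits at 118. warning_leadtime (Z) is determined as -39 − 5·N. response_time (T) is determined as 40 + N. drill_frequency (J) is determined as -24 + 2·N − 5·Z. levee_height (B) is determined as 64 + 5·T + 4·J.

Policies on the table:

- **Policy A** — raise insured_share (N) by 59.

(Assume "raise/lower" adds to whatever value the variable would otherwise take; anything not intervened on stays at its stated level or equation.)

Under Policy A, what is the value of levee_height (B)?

20949

Policy A (N + 59):
  N = 118 + 59 = 177
  Z = -39 − 5·177 = -924
  T = 40 + 177 = 217
  J = -24 + 2·177 − 5·(-924) = 4950
  B = 64 + 5·217 + 4·4950 = 20949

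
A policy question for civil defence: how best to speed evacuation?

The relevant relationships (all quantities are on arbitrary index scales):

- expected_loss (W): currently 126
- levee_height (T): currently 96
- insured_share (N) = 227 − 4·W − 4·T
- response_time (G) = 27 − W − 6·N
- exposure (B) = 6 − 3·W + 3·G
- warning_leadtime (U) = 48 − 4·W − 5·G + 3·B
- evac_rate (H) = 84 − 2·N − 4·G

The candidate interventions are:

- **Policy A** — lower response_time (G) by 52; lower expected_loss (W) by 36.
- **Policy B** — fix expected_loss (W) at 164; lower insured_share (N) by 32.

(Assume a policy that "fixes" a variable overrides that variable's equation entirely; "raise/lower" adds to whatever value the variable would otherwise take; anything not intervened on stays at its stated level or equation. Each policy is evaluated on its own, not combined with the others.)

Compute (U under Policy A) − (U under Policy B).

Policy A (G − 52, W − 36):
  W = 126 − 36 = 90
  T = 96
  N = 227 − 4·90 − 4·96 = -517
  G = 27 − 90 − 6·(-517) (−52 from intervention) = 2987
  B = 6 − 3·90 + 3·2987 = 8697
  U = 48 − 4·90 − 5·2987 + 3·8697 = 10844
Policy B (W := 164, N − 32):
  W = 164
  T = 96
  N = 227 − 4·164 − 4·96 (−32 from intervention) = -845
  G = 27 − 164 − 6·(-845) = 4933
  B = 6 − 3·164 + 3·4933 = 14313
  U = 48 − 4·164 − 5·4933 + 3·14313 = 17666
U: 10844 − 17666 = -6822

-6822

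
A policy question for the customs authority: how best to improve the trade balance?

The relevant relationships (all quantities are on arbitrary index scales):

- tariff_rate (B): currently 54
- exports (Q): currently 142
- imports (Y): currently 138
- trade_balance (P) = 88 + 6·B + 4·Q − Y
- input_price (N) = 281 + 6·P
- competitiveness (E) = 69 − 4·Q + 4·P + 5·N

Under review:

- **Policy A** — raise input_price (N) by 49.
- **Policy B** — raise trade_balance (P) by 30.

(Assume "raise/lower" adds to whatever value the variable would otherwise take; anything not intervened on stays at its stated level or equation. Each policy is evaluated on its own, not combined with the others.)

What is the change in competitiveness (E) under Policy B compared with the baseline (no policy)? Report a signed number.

1020

Baseline:
  B = 54
  Q = 142
  Y = 138
  P = 88 + 6·54 + 4·142 − 138 = 842
  N = 281 + 6·842 = 5333
  E = 69 − 4·142 + 4·842 + 5·5333 = 29534
Policy B (P + 30):
  B = 54
  Q = 142
  Y = 138
  P = 88 + 6·54 + 4·142 − 138 (+30 from intervention) = 872
  N = 281 + 6·872 = 5513
  E = 69 − 4·142 + 4·872 + 5·5513 = 30554
Change in E: 30554 − 29534 = 1020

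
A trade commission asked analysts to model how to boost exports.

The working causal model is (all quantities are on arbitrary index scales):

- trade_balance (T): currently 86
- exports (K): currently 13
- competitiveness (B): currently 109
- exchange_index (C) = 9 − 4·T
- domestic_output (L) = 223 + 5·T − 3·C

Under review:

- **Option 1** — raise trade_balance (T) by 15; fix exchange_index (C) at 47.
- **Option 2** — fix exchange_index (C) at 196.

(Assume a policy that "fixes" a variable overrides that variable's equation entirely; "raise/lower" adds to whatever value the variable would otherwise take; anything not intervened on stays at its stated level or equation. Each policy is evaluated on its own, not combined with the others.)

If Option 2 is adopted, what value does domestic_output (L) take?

Option 2 (C := 196):
  T = 86
  C = 196
  L = 223 + 5·86 − 3·196 = 65

65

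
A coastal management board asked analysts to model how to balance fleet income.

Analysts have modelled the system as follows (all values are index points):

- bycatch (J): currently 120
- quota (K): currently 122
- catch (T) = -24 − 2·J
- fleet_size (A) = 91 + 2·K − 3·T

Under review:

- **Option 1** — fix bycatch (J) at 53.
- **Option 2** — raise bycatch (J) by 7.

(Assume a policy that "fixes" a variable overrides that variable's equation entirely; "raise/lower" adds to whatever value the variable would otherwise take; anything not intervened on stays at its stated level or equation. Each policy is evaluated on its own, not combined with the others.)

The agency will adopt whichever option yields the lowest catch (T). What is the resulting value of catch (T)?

Option 1 (J := 53):
  J = 53
  T = -24 − 2·53 = -130
Option 2 (J + 7):
  J = 120 + 7 = 127
  T = -24 − 2·127 = -278
Comparing — Option 1: T=-130, Option 2: T=-278. Lowest is -278 (Option 2).

-278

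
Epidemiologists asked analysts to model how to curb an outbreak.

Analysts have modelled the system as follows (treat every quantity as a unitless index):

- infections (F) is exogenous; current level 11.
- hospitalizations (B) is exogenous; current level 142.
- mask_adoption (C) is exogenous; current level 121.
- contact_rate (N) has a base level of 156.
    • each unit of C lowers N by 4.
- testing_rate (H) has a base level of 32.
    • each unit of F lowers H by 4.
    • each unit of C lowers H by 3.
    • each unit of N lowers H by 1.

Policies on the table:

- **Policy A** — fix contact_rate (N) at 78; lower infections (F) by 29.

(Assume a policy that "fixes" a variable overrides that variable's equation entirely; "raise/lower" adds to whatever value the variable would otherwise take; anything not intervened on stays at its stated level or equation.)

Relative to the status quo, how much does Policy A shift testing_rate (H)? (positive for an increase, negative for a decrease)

-290

Baseline:
  F = 11
  C = 121
  N = 156 − 4·121 = -328
  H = 32 − 4·11 − 3·121 − (-328) = -47
Policy A (N := 78, F − 29):
  F = 11 − 29 = -18
  C = 121
  N = 78
  H = 32 − 4·(-18) − 3·121 − 78 = -337
Change in H: -337 − (-47) = -290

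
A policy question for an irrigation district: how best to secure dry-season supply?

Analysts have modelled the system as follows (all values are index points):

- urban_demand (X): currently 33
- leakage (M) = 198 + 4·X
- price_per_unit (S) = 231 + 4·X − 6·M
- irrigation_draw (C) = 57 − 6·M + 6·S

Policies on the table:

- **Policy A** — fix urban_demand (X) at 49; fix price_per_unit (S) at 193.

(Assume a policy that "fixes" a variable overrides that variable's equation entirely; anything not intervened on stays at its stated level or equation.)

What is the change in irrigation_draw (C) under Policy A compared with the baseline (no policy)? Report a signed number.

10476

Baseline:
  X = 33
  M = 198 + 4·33 = 330
  S = 231 + 4·33 − 6·330 = -1617
  C = 57 − 6·330 + 6·(-1617) = -11625
Policy A (X := 49, S := 193):
  X = 49
  M = 198 + 4·49 = 394
  S = 193
  C = 57 − 6·394 + 6·193 = -1149
Change in C: -1149 − (-11625) = 10476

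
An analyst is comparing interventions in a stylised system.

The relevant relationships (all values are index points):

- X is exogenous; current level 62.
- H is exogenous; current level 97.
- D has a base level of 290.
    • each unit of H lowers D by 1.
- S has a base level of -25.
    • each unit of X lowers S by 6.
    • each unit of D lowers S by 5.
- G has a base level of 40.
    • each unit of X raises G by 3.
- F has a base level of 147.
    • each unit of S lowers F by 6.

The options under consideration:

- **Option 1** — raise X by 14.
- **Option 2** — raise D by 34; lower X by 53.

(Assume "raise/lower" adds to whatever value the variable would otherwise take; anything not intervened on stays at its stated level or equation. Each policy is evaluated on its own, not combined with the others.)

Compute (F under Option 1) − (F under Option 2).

Option 1 (X + 14):
  X = 62 + 14 = 76
  H = 97
  D = 290 − 97 = 193
  S = -25 − 6·76 − 5·193 = -1446
  F = 147 − 6·(-1446) = 8823
Option 2 (D + 34, X − 53):
  X = 62 − 53 = 9
  H = 97
  D = 290 − 97 (+34 from intervention) = 227
  S = -25 − 6·9 − 5·227 = -1214
  F = 147 − 6·(-1214) = 7431
F: 8823 − 7431 = 1392

1392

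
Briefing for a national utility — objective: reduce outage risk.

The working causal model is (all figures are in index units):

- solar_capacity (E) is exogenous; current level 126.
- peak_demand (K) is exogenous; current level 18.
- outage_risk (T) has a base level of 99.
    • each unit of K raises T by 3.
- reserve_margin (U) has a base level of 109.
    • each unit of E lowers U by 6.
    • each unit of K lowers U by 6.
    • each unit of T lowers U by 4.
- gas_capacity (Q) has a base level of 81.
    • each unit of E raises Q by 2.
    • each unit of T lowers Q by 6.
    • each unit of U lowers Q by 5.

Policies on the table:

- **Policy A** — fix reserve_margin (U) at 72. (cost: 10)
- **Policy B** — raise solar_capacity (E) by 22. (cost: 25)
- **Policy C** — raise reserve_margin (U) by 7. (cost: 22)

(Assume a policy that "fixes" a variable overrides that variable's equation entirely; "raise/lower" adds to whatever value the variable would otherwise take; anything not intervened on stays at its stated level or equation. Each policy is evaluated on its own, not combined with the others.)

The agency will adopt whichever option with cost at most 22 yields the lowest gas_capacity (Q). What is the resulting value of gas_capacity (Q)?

-945

Policy A (U := 72):
  E = 126
  K = 18
  T = 99 + 3·18 = 153
  U = 72
  Q = 81 + 2·126 − 6·153 − 5·72 = -945
Policy C (U + 7):
  E = 126
  K = 18
  T = 99 + 3·18 = 153
  U = 109 − 6·126 − 6·18 − 4·153 (+7 from intervention) = -1360
  Q = 81 + 2·126 − 6·153 − 5·(-1360) = 6215
Comparing — Policy A: Q=-945, Policy C: Q=6215. Lowest is -945 (Policy A).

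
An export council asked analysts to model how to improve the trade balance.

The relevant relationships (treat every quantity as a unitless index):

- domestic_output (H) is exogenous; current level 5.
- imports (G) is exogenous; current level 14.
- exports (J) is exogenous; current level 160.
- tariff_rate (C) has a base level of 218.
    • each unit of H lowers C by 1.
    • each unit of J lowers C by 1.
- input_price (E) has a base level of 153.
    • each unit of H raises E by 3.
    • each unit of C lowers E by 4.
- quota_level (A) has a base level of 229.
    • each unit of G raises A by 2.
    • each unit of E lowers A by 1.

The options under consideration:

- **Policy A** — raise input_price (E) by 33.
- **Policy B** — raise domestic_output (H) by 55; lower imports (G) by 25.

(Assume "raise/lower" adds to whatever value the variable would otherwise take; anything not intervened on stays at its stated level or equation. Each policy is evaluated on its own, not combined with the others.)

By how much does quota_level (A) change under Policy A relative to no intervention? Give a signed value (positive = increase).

-33

Baseline:
  H = 5
  G = 14
  J = 160
  C = 218 − 5 − 160 = 53
  E = 153 + 3·5 − 4·53 = -44
  A = 229 + 2·14 − (-44) = 301
Policy A (E + 33):
  H = 5
  G = 14
  J = 160
  C = 218 − 5 − 160 = 53
  E = 153 + 3·5 − 4·53 (+33 from intervention) = -11
  A = 229 + 2·14 − (-11) = 268
Change in A: 268 − 301 = -33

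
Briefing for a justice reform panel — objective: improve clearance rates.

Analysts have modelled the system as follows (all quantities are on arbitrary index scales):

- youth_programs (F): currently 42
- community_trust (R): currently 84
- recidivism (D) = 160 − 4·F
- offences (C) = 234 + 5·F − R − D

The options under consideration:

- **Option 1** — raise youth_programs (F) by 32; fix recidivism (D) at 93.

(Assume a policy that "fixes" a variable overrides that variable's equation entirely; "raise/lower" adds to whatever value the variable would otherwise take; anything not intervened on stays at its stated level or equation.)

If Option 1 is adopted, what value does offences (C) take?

Option 1 (F + 32, D := 93):
  F = 42 + 32 = 74
  R = 84
  D = 93
  C = 234 + 5·74 − 84 − 93 = 427

427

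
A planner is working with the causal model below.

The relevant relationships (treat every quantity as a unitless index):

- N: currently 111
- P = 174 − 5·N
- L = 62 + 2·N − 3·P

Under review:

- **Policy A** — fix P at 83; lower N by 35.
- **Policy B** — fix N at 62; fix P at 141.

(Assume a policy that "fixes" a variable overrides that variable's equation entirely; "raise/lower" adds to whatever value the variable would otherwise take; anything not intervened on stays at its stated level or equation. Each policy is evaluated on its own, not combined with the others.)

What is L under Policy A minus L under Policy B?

Policy A (P := 83, N − 35):
  N = 111 − 35 = 76
  P = 83
  L = 62 + 2·76 − 3·83 = -35
Policy B (N := 62, P := 141):
  N = 62
  P = 141
  L = 62 + 2·62 − 3·141 = -237
L: -35 − (-237) = 202

202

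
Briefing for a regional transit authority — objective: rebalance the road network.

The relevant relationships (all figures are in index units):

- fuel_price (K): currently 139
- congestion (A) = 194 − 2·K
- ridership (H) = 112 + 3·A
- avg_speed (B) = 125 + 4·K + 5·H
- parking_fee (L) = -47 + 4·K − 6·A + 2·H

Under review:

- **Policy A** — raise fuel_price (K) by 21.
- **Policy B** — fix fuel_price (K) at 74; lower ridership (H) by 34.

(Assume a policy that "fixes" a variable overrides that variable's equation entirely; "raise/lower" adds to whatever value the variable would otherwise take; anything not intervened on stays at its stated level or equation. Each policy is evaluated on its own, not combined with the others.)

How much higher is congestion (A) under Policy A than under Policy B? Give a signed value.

-172

Policy A (K + 21):
  K = 139 + 21 = 160
  A = 194 − 2·160 = -126
Policy B (K := 74, H − 34):
  K = 74
  A = 194 − 2·74 = 46
A: -126 − 46 = -172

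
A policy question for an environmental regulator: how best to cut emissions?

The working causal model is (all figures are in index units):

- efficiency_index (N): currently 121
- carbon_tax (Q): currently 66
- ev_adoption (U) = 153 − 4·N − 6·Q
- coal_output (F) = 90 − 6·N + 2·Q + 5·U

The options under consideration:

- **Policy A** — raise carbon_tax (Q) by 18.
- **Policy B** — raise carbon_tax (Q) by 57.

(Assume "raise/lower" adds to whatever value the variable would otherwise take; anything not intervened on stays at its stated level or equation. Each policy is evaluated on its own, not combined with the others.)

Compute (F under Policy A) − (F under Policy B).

Policy A (Q + 18):
  N = 121
  Q = 66 + 18 = 84
  U = 153 − 4·121 − 6·84 = -835
  F = 90 − 6·121 + 2·84 + 5·(-835) = -4643
Policy B (Q + 57):
  N = 121
  Q = 66 + 57 = 123
  U = 153 − 4·121 − 6·123 = -1069
  F = 90 − 6·121 + 2·123 + 5·(-1069) = -5735
F: -4643 − (-5735) = 1092

1092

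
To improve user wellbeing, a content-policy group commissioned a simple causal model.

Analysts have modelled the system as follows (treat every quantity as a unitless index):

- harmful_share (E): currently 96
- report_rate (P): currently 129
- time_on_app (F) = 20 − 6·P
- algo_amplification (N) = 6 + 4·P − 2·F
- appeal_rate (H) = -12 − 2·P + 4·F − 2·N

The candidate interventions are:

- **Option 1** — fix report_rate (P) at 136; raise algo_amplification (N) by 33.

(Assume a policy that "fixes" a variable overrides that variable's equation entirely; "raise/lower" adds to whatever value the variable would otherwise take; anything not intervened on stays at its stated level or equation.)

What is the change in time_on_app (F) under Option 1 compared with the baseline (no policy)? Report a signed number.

-42

Baseline:
  P = 129
  F = 20 − 6·129 = -754
Option 1 (P := 136, N + 33):
  P = 136
  F = 20 − 6·136 = -796
Change in F: -796 − (-754) = -42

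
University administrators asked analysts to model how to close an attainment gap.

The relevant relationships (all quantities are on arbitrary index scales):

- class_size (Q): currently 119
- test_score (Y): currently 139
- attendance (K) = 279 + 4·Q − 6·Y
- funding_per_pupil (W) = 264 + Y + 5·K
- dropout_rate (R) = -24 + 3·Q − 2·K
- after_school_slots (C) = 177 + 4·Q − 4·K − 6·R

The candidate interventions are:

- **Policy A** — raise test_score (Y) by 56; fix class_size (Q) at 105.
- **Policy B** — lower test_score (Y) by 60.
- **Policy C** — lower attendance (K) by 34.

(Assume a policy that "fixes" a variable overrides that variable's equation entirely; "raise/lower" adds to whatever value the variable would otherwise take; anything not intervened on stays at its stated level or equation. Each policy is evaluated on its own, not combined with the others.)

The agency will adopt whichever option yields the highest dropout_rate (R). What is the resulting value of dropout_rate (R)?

1233

Policy A (Y + 56, Q := 105):
  Q = 105
  Y = 139 + 56 = 195
  K = 279 + 4·105 − 6·195 = -471
  R = -24 + 3·105 − 2·(-471) = 1233
Policy B (Y − 60):
  Q = 119
  Y = 139 − 60 = 79
  K = 279 + 4·119 − 6·79 = 281
  R = -24 + 3·119 − 2·281 = -229
Policy C (K − 34):
  Q = 119
  Y = 139
  K = 279 + 4·119 − 6·139 (−34 from intervention) = -113
  R = -24 + 3·119 − 2·(-113) = 559
Comparing — Policy A: R=1233, Policy B: R=-229, Policy C: R=559. Highest is 1233 (Policy A).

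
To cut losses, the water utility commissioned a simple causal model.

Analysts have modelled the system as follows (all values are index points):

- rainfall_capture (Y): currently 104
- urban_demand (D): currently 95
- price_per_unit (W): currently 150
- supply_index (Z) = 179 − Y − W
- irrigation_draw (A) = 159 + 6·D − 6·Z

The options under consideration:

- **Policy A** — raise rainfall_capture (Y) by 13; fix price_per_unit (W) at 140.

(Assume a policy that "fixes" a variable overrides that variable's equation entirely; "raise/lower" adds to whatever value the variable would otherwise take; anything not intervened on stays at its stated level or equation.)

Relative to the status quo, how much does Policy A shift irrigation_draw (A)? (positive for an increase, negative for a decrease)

18

Baseline:
  Y = 104
  D = 95
  W = 150
  Z = 179 − 104 − 150 = -75
  A = 159 + 6·95 − 6·(-75) = 1179
Policy A (Y + 13, W := 140):
  Y = 104 + 13 = 117
  D = 95
  W = 140
  Z = 179 − 117 − 140 = -78
  A = 159 + 6·95 − 6·(-78) = 1197
Change in A: 1197 − 1179 = 18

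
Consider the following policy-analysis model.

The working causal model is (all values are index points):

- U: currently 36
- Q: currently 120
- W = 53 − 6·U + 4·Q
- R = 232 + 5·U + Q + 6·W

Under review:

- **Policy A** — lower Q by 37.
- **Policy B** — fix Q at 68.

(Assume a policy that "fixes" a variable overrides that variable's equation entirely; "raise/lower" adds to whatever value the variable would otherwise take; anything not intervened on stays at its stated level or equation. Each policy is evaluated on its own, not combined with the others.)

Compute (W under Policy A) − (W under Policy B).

60

Policy A (Q − 37):
  U = 36
  Q = 120 − 37 = 83
  W = 53 − 6·36 + 4·83 = 169
Policy B (Q := 68):
  U = 36
  Q = 68
  W = 53 − 6·36 + 4·68 = 109
W: 169 − 109 = 60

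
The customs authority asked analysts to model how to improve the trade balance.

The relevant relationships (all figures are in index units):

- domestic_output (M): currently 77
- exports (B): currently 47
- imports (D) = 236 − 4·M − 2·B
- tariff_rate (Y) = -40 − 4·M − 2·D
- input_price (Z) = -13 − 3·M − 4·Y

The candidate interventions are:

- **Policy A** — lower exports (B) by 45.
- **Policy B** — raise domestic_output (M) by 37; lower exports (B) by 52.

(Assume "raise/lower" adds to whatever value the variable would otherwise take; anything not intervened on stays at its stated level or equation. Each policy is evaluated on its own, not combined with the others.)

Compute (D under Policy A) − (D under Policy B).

Policy A (B − 45):
  M = 77
  B = 47 − 45 = 2
  D = 236 − 4·77 − 2·2 = -76
Policy B (M + 37, B − 52):
  M = 77 + 37 = 114
  B = 47 − 52 = -5
  D = 236 − 4·114 − 2·(-5) = -210
D: -76 − (-210) = 134

134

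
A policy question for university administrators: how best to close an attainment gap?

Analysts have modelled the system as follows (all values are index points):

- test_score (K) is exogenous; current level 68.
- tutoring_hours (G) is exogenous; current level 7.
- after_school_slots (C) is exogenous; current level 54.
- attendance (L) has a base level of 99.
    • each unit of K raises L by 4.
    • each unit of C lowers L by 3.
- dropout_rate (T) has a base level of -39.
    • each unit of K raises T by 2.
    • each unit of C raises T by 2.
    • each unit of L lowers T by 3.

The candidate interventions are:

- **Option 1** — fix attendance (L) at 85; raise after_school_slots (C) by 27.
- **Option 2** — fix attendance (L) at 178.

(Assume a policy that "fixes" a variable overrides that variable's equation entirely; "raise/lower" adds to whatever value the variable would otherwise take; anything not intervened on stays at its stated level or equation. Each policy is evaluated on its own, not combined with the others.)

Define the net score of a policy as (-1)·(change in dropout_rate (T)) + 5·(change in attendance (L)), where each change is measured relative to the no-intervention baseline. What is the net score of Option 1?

Baseline:
  K = 68
  C = 54
  L = 99 + 4·68 − 3·54 = 209
  T = -39 + 2·68 + 2·54 − 3·209 = -422
Option 1 (L := 85, C + 27):
  K = 68
  C = 54 + 27 = 81
  L = 85
  T = -39 + 2·68 + 2·81 − 3·85 = 4
ΔT = 4 − (-422) = 426; ΔL = 85 − 209 = -124
Score = (-1)·426 + 5·(-124) = -1046

-1046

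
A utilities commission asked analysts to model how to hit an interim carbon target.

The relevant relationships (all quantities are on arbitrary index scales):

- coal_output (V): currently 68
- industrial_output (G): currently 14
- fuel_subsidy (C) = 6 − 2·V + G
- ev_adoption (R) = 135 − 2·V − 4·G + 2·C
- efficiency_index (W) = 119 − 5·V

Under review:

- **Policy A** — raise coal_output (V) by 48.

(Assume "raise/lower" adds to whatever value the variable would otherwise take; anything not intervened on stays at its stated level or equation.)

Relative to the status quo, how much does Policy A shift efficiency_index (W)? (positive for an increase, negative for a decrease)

Baseline:
  V = 68
  W = 119 − 5·68 = -221
Policy A (V + 48):
  V = 68 + 48 = 116
  W = 119 − 5·116 = -461
Change in W: -461 − (-221) = -240

-240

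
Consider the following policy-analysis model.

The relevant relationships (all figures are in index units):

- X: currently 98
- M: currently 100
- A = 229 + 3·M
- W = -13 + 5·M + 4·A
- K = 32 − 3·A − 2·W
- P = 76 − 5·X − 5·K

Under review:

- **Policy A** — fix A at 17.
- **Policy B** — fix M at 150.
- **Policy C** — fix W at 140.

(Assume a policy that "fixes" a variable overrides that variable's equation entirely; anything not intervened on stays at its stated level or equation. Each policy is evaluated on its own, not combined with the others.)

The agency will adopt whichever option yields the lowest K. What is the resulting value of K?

Policy A (A := 17):
  M = 100
  A = 17
  W = -13 + 5·100 + 4·17 = 555
  K = 32 − 3·17 − 2·555 = -1129
Policy B (M := 150):
  M = 150
  A = 229 + 3·150 = 679
  W = -13 + 5·150 + 4·679 = 3453
  K = 32 − 3·679 − 2·3453 = -8911
Policy C (W := 140):
  M = 100
  A = 229 + 3·100 = 529
  W = 140
  K = 32 − 3·529 − 2·140 = -1835
Comparing — Policy A: K=-1129, Policy B: K=-8911, Policy C: K=-1835. Lowest is -8911 (Policy B).

-8911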